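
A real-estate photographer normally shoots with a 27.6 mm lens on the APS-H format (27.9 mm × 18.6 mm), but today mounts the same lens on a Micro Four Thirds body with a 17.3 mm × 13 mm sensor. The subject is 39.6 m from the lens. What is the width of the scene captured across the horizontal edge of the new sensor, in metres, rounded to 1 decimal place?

24.8 m

The focal length stays 27.6 mm; the relevant sensor dimension is now w = 17.3 mm. Object distance dₒ = 39.6 m = 39600 mm.
Thin-lens field width W = w·(dₒ − f)/f = 17.3 × (39600 − 27.6)/27.6 ≈ 24804.439 mm = 24.8044 m.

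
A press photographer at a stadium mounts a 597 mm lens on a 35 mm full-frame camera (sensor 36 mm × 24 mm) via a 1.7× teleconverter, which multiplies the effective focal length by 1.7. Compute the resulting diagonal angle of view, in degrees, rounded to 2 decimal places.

Effective focal length f = 597 × 1.7 = 1014.9 mm.
Sensor diagonal = √(36² + 24²) = √1872.0000 ≈ 43.2666 mm.
α = 2·arctan(43.267 / (2 × 1014.9)) = 2·arctan(0.02132) ≈ 2.4422°.

2.44°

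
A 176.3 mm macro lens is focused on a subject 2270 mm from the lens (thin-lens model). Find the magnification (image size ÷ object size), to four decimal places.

Thin lens: 1/f = 1/dₒ + 1/dᵢ → 1/dᵢ = 1/176.3 − 1/2270 = 0.0052316 mm⁻¹, so dᵢ ≈ 191.1453 mm.
Magnification m = dᵢ/dₒ = 191.1453/2270 ≈ 0.08420.

0.0842×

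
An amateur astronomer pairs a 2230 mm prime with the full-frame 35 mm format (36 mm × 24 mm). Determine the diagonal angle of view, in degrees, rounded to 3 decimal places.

1.112°

Sensor diagonal = √(36² + 24²) = √1872.0000 ≈ 43.2666 mm.
Angle of view α = 2·arctan(d/2f) with d = 43.2666 mm and f = 2230 mm.
d/2f = 0.00970; arctan(0.00970) ≈ 0.5558°, so α ≈ 1.1116°.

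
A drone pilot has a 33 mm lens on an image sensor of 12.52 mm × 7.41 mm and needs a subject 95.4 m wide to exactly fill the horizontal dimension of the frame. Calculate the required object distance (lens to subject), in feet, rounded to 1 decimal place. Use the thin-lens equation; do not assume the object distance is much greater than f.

W: 95.4 m = 95400 mm.
Magnification m = w/W = dᵢ/dₒ; combined with 1/f = 1/dₒ + 1/dᵢ this gives dₒ = f·(1 + W/w).
dₒ = 33 mm × (1 + 95400/12.52) = 33 × 7620.8083 ≈ 251486.674 mm = 251486.674/304.8 ft = 825.088 ft.

825.1 ft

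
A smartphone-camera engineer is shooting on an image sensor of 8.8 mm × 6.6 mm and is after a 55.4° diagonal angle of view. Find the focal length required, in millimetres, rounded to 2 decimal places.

10.48 mm

Sensor diagonal = √(8.8² + 6.6²) = √121.0000 ≈ 11.0000 mm.
From α = 2·arctan(d/2f) we get f = d / (2·tan(α/2)).
With d = 11.0000 mm and α/2 = 27.7°, tan(α/2) ≈ 0.52501, so f ≈ 11.0000 / 1.05002 ≈ 10.4760 mm.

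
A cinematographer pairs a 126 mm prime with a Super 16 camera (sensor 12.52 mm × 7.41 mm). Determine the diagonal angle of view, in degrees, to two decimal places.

6.61°

Sensor diagonal = √(12.52² + 7.41²) = √211.6585 ≈ 14.5485 mm.
Angle of view α = 2·arctan(d/2f) with d = 14.5485 mm and f = 126 mm.
d/2f = 0.05773; arctan(0.05773) ≈ 3.3041°, so α ≈ 6.6083°.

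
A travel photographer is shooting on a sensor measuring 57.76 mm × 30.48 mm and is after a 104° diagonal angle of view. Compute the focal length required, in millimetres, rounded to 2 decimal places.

Sensor diagonal = √(57.76² + 30.48²) = √4265.2480 ≈ 65.3089 mm.
From α = 2·arctan(d/2f) we get f = d / (2·tan(α/2)).
With d = 65.3089 mm and α/2 = 52°, tan(α/2) ≈ 1.27994, so f ≈ 65.3089 / 2.55988 ≈ 25.5124 mm.

25.51 mm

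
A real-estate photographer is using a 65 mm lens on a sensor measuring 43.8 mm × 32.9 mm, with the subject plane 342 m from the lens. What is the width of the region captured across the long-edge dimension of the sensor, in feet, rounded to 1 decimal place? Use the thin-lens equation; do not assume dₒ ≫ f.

dₒ: 342 m = 342000 mm.
Similar triangles through the lens centre give W/dₒ = w/dᵢ; with 1/f = 1/dₒ + 1/dᵢ this gives W = w·(dₒ − f)/f.
W = 43.8 mm × (342000 − 65) / 65 = 43.8 × 5260.5385 ≈ 230411.585 mm = 230411.585/304.8 ft = 755.944 ft.

755.9 ft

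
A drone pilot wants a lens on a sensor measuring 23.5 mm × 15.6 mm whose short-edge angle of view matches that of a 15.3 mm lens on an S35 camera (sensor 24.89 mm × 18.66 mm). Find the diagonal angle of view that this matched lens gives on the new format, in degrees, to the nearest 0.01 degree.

Equal short-edge AOV ⇒ f₂ = f₁ · 15.6/18.66 = 15.3 × 0.83601 ≈ 12.7910 mm.
Sensor diagonal = √(23.5² + 15.6²) = √795.6100 ≈ 28.2066 mm.
Diagonal AOV on the new format = 2·arctan(28.2066 / (2 × 12.7910)) = 2·arctan(1.10259) ≈ 95.5870°.

95.59°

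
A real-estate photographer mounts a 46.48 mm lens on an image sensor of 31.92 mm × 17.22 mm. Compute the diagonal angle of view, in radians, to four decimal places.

0.7440 rad

Sensor diagonal = √(31.92² + 17.22²) = √1315.4148 ≈ 36.2686 mm.
Angle of view α = 2·arctan(d/2f) with d = 36.2686 mm and f = 46.48 mm.
d/2f = 0.39015; arctan(0.39015) ≈ 0.3720 rad, so α ≈ 0.7440 rad.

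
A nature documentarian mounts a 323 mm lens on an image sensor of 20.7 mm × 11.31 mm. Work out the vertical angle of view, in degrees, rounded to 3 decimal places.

2.006°

Angle of view α = 2·arctan(h/2f) with h = 11.31 mm and f = 323 mm.
h/2f = 0.01751; arctan(0.01751) ≈ 1.0030°, so α ≈ 2.0060°.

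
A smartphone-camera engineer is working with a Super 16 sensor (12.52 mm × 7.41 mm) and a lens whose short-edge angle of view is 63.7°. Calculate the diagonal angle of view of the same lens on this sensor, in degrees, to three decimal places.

101.305°

From the short-edge AOV: f = 7.41 / (2·tan(31.85°)) = 7.41 / 1.24247 ≈ 5.9639 mm.
Sensor diagonal = √(12.52² + 7.41²) = √211.6585 ≈ 14.5485 mm.
Diagonal AOV = 2·arctan(14.5485 / (2 × 5.9639)) = 2·arctan(1.21971) ≈ 101.3055°.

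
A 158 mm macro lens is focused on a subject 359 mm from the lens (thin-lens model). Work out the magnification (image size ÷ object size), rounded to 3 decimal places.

Thin lens: 1/f = 1/dₒ + 1/dᵢ → 1/dᵢ = 1/158 − 1/359 = 0.0035436 mm⁻¹, so dᵢ ≈ 282.1990 mm.
Magnification m = dᵢ/dₒ = 282.1990/359 ≈ 0.78607.

0.786×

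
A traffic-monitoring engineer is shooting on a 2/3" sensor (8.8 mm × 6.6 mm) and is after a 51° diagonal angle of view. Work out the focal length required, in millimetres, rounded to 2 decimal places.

Sensor diagonal = √(8.8² + 6.6²) = √121.0000 ≈ 11.0000 mm.
From α = 2·arctan(d/2f) we get f = d / (2·tan(α/2)).
With d = 11.0000 mm and α/2 = 25.5°, tan(α/2) ≈ 0.47698, so f ≈ 11.0000 / 0.95395 ≈ 11.5310 mm.

11.53 mm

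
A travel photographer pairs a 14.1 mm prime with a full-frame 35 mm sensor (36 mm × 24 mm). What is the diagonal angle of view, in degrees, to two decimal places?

113.81°

Sensor diagonal = √(36² + 24²) = √1872.0000 ≈ 43.2666 mm.
Angle of view α = 2·arctan(d/2f) with d = 43.2666 mm and f = 14.1 mm.
d/2f = 1.53428; arctan(1.53428) ≈ 56.9048°, so α ≈ 113.8096°.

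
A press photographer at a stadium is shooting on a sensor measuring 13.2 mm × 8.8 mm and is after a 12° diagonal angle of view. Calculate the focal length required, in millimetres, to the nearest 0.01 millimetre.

75.47 mm

Sensor diagonal = √(13.2² + 8.8²) = √251.6800 ≈ 15.8644 mm.
From α = 2·arctan(d/2f) we get f = d / (2·tan(α/2)).
With d = 15.8644 mm and α/2 = 6°, tan(α/2) ≈ 0.10510, so f ≈ 15.8644 / 0.21021 ≈ 75.4700 mm.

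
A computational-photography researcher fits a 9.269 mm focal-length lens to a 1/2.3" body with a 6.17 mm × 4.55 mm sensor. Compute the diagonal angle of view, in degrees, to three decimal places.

44.934°

Sensor diagonal = √(6.17² + 4.55²) = √58.7714 ≈ 7.6663 mm.
Angle of view α = 2·arctan(d/2f) with d = 7.6663 mm and f = 9.269 mm.
d/2f = 0.41354; arctan(0.41354) ≈ 22.4672°, so α ≈ 44.9343°.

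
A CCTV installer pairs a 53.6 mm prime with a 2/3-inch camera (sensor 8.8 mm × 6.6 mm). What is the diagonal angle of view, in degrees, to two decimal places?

11.72°

Sensor diagonal = √(8.8² + 6.6²) = √121.0000 ≈ 11.0000 mm.
Angle of view α = 2·arctan(d/2f) with d = 11.0000 mm and f = 53.6 mm.
d/2f = 0.10261; arctan(0.10261) ≈ 5.8587°, so α ≈ 11.7175°.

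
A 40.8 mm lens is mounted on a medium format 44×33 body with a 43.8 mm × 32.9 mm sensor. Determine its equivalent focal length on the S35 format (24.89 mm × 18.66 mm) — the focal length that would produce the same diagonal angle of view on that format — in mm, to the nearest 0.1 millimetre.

23.2 mm

Sensor diagonal = √(43.8² + 32.9²) = √3000.8500 ≈ 54.7800 mm.
Sensor diagonal = √(24.89² + 18.66²) = √967.7077 ≈ 31.1080 mm.
Equal angle of view means equal diagonal/f ratio, so f₂ = f₁ · (diagonal₂/diagonal₁) = 40.8 × 31.1080/54.7800.
f₂ = 40.8 × 0.56787 ≈ 23.169 mm.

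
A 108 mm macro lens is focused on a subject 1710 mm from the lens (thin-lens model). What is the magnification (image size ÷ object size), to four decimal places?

0.0674×

Thin lens: 1/f = 1/dₒ + 1/dᵢ → 1/dᵢ = 1/108 − 1/1710 = 0.0086745 mm⁻¹, so dᵢ ≈ 115.2809 mm.
Magnification m = dᵢ/dₒ = 115.2809/1710 ≈ 0.06742.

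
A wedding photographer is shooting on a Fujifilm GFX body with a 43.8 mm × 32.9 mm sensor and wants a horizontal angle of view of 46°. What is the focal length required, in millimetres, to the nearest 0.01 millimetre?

From α = 2·arctan(w/2f) we get f = w / (2·tan(α/2)).
With w = 43.8 mm and α/2 = 23°, tan(α/2) ≈ 0.42447, so f ≈ 43.8 / 0.84895 ≈ 51.5932 mm.

51.59 mm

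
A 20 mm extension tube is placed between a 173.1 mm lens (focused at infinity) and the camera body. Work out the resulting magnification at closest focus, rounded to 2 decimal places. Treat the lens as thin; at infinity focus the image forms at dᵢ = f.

0.12×

The tube moves the image plane from f to f + e, so dᵢ = 173.1 + 20 = 193.1 mm. Focus is achieved when 1/f = 1/dₒ + 1/dᵢ, giving dₒ = 1/(1/f − 1/(f+e)).
Magnification m = dᵢ/dₒ = (f+e)·(1/f − 1/(f+e)) = e/f = 20/173.1 ≈ 0.1155.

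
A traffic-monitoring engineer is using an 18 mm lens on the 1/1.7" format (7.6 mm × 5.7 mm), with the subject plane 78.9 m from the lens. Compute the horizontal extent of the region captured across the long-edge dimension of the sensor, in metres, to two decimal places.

dₒ: 78.9 m = 78900 mm.
Similar triangles through the lens centre give W/dₒ = w/dᵢ; with 1/f = 1/dₒ + 1/dᵢ this gives W = w·(dₒ − f)/f.
W = 7.6 mm × (78900 − 18) / 18 = 7.6 × 4382.3333 ≈ 33305.733 mm = 33.3057 m.

33.31 m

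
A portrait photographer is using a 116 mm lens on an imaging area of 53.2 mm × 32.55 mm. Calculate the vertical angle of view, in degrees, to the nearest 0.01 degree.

15.97°

Angle of view α = 2·arctan(h/2f) with h = 32.55 mm and f = 116 mm.
h/2f = 0.14030; arctan(0.14030) ≈ 7.9866°, so α ≈ 15.9731°.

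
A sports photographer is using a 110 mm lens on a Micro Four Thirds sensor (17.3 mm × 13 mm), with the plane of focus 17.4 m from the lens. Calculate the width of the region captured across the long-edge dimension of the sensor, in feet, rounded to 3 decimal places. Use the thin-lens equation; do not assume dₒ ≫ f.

dₒ: 17.4 m = 17400 mm.
Similar triangles through the lens centre give W/dₒ = w/dᵢ; with 1/f = 1/dₒ + 1/dᵢ this gives W = w·(dₒ − f)/f.
W = 17.3 mm × (17400 − 110) / 110 = 17.3 × 157.1818 ≈ 2719.245 mm = 2719.245/304.8 ft = 8.92141 ft.

8.921 ft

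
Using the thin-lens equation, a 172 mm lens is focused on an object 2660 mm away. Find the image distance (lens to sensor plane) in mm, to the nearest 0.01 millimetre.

1/dᵢ = 1/f − 1/dₒ = 1/172 − 1/2660 = 0.0054380 mm⁻¹.
dᵢ = 1/0.0054380 ≈ 183.8907 mm.

183.89 mm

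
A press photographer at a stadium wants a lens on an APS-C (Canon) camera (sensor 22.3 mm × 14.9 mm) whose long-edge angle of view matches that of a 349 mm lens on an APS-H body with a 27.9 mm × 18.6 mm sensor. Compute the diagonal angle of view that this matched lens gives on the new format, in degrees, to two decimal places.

Equal long-edge AOV ⇒ f₂ = f₁ · 22.3/27.9 = 349 × 0.79928 ≈ 278.9498 mm.
Sensor diagonal = √(22.3² + 14.9²) = √719.3000 ≈ 26.8198 mm.
Diagonal AOV on the new format = 2·arctan(26.8198 / (2 × 278.9498)) = 2·arctan(0.04807) ≈ 5.5045°.

5.50°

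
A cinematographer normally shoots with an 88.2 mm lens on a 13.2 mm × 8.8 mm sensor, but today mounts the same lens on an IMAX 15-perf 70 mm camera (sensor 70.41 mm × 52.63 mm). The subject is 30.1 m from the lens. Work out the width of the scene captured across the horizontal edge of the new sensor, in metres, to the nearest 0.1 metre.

24.0 m

The focal length stays 88.2 mm; the relevant sensor dimension is now w = 70.41 mm. Object distance dₒ = 30.1 m = 30100 mm.
Thin-lens field width W = w·(dₒ − f)/f = 70.41 × (30100 − 88.2)/88.2 ≈ 23958.400 mm = 23.9584 m.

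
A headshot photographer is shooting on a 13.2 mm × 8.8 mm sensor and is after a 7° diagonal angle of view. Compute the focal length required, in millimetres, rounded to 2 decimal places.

Sensor diagonal = √(13.2² + 8.8²) = √251.6800 ≈ 15.8644 mm.
From α = 2·arctan(d/2f) we get f = d / (2·tan(α/2)).
With d = 15.8644 mm and α/2 = 3.5°, tan(α/2) ≈ 0.06116, so f ≈ 15.8644 / 0.12233 ≈ 129.6905 mm.

129.69 mm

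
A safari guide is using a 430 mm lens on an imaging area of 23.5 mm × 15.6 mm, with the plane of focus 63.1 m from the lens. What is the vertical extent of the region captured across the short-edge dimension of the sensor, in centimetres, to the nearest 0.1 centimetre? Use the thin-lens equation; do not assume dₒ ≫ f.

dₒ: 63.1 m = 63100 mm.
Similar triangles through the lens centre give W/dₒ = h/dᵢ; with 1/f = 1/dₒ + 1/dᵢ this gives W = h·(dₒ − f)/f.
W = 15.6 mm × (63100 − 430) / 430 = 15.6 × 145.7442 ≈ 2273.609 mm = 227.361 cm.

227.4 cm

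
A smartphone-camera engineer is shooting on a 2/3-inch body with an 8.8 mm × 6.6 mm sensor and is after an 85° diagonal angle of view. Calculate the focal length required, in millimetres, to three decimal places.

6.002 mm

Sensor diagonal = √(8.8² + 6.6²) = √121.0000 ≈ 11.0000 mm.
From α = 2·arctan(d/2f) we get f = d / (2·tan(α/2)).
With d = 11.0000 mm and α/2 = 42.5°, tan(α/2) ≈ 0.91633, so f ≈ 11.0000 / 1.83266 ≈ 6.0022 mm.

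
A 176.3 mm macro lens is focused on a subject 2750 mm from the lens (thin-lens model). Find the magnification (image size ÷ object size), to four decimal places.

Thin lens: 1/f = 1/dₒ + 1/dᵢ → 1/dᵢ = 1/176.3 − 1/2750 = 0.0053085 mm⁻¹, so dᵢ ≈ 188.3767 mm.
Magnification m = dᵢ/dₒ = 188.3767/2750 ≈ 0.06850.

0.0685×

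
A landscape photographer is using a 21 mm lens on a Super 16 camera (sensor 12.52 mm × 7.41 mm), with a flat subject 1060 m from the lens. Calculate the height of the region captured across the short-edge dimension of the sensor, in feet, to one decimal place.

dₒ: 1060 m = 1.06e+06 mm.
Similar triangles through the lens centre give W/dₒ = h/dᵢ; with 1/f = 1/dₒ + 1/dᵢ this gives W = h·(dₒ − f)/f.
W = 7.41 mm × (1.06e+06 − 21) / 21 = 7.41 × 50475.1905 ≈ 374021.161 mm = 374021.161/304.8 ft = 1227.1 ft.

1227.1 ft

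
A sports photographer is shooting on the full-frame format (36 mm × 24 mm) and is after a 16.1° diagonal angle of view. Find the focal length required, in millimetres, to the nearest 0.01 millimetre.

152.96 mm

Sensor diagonal = √(36² + 24²) = √1872.0000 ≈ 43.2666 mm.
From α = 2·arctan(d/2f) we get f = d / (2·tan(α/2)).
With d = 43.2666 mm and α/2 = 8.05°, tan(α/2) ≈ 0.14143, so f ≈ 43.2666 / 0.28286 ≈ 152.9603 mm.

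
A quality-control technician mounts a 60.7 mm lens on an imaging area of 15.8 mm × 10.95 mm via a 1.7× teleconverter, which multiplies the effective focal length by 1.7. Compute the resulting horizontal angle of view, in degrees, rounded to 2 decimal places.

8.76°

Effective focal length f = 60.7 × 1.7 = 103.19 mm.
α = 2·arctan(15.8 / (2 × 103.19)) = 2·arctan(0.07656) ≈ 8.7558°.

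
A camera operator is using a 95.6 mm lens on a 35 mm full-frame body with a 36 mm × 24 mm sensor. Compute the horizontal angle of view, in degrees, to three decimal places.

Angle of view α = 2·arctan(w/2f) with w = 36 mm and f = 95.6 mm.
w/2f = 0.18828; arctan(0.18828) ≈ 10.6631°, so α ≈ 21.3261°.

21.326°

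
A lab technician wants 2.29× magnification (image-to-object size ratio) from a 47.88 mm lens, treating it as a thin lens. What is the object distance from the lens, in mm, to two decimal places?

With m = dᵢ/dₒ and 1/f = 1/dₒ + 1/dᵢ, substituting dᵢ = m·dₒ gives 1/f = (1 + 1/m)/dₒ, hence dₒ = f·(1 + 1/m).
dₒ = 47.88 × (1 + 1/2.29) = 47.88 × 1.43668 ≈ 68.788 mm.

68.79 mm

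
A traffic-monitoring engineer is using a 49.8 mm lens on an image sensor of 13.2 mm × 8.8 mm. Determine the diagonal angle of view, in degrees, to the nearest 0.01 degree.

18.10°

Sensor diagonal = √(13.2² + 8.8²) = √251.6800 ≈ 15.8644 mm.
Angle of view α = 2·arctan(d/2f) with d = 15.8644 mm and f = 49.8 mm.
d/2f = 0.15928; arctan(0.15928) ≈ 9.0501°, so α ≈ 18.1003°.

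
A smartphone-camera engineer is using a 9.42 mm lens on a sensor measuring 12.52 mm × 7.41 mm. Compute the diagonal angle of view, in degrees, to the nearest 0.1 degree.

Sensor diagonal = √(12.52² + 7.41²) = √211.6585 ≈ 14.5485 mm.
Angle of view α = 2·arctan(d/2f) with d = 14.5485 mm and f = 9.42 mm.
d/2f = 0.77221; arctan(0.77221) ≈ 37.6758°, so α ≈ 75.3516°.

75.4°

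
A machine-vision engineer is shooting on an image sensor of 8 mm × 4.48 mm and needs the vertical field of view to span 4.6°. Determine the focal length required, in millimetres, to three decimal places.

55.771 mm

From α = 2·arctan(h/2f) we get f = h / (2·tan(α/2)).
With h = 4.48 mm and α/2 = 2.3°, tan(α/2) ≈ 0.04016, so f ≈ 4.48 / 0.08033 ≈ 55.7711 mm.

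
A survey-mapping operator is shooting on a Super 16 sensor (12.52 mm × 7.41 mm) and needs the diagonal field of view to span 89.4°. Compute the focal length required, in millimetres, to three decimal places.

7.351 mm

Sensor diagonal = √(12.52² + 7.41²) = √211.6585 ≈ 14.5485 mm.
From α = 2·arctan(d/2f) we get f = d / (2·tan(α/2)).
With d = 14.5485 mm and α/2 = 44.7°, tan(α/2) ≈ 0.98958, so f ≈ 14.5485 / 1.97916 ≈ 7.3508 mm.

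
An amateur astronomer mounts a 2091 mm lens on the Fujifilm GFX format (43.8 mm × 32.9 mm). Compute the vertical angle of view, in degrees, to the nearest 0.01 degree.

0.90°

Angle of view α = 2·arctan(h/2f) with h = 32.9 mm and f = 2091 mm.
h/2f = 0.00787; arctan(0.00787) ≈ 0.4507°, so α ≈ 0.9015°.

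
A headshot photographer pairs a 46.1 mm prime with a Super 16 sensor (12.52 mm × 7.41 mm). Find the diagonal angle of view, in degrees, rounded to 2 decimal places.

17.93°

Sensor diagonal = √(12.52² + 7.41²) = √211.6585 ≈ 14.5485 mm.
Angle of view α = 2·arctan(d/2f) with d = 14.5485 mm and f = 46.1 mm.
d/2f = 0.15779; arctan(0.15779) ≈ 8.9669°, so α ≈ 17.9338°.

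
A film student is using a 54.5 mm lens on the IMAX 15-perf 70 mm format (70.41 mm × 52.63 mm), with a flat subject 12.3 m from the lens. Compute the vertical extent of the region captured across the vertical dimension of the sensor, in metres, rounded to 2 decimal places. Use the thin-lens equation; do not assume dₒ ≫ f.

dₒ: 12.3 m = 12300 mm.
Similar triangles through the lens centre give W/dₒ = h/dᵢ; with 1/f = 1/dₒ + 1/dᵢ this gives W = h·(dₒ − f)/f.
W = 52.63 mm × (12300 − 54.5) / 54.5 = 52.63 × 224.6881 ≈ 11825.333 mm = 11.8253 m.

11.83 m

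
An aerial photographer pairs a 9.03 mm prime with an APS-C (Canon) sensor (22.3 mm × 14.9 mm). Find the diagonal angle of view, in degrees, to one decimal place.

Sensor diagonal = √(22.3² + 14.9²) = √719.3000 ≈ 26.8198 mm.
Angle of view α = 2·arctan(d/2f) with d = 26.8198 mm and f = 9.03 mm.
d/2f = 1.48504; arctan(1.48504) ≈ 56.0443°, so α ≈ 112.0886°.

112.1°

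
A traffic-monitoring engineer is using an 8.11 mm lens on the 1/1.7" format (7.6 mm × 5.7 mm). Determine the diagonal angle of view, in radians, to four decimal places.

1.0597 rad

Sensor diagonal = √(7.6² + 5.7²) = √90.2500 ≈ 9.5000 mm.
Angle of view α = 2·arctan(d/2f) with d = 9.5000 mm and f = 8.11 mm.
d/2f = 0.58570; arctan(0.58570) ≈ 0.5298 rad, so α ≈ 1.0597 rad.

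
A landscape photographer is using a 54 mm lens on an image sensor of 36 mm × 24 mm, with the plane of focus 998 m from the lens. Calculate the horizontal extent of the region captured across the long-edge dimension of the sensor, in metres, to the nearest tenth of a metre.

665.3 m

dₒ: 998 m = 998000 mm.
Similar triangles through the lens centre give W/dₒ = w/dᵢ; with 1/f = 1/dₒ + 1/dᵢ this gives W = w·(dₒ − f)/f.
W = 36 mm × (998000 − 54) / 54 = 36 × 18480.4815 ≈ 665297.333 mm = 665.297 m.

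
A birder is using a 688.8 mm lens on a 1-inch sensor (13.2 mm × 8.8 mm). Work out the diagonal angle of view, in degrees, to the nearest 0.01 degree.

1.32°

Sensor diagonal = √(13.2² + 8.8²) = √251.6800 ≈ 15.8644 mm.
Angle of view α = 2·arctan(d/2f) with d = 15.8644 mm and f = 688.8 mm.
d/2f = 0.01152; arctan(0.01152) ≈ 0.6598°, so α ≈ 1.3196°.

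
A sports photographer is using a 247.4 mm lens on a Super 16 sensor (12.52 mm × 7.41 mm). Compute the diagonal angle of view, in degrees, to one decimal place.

3.4°

Sensor diagonal = √(12.52² + 7.41²) = √211.6585 ≈ 14.5485 mm.
Angle of view α = 2·arctan(d/2f) with d = 14.5485 mm and f = 247.4 mm.
d/2f = 0.02940; arctan(0.02940) ≈ 1.6842°, so α ≈ 3.3683°.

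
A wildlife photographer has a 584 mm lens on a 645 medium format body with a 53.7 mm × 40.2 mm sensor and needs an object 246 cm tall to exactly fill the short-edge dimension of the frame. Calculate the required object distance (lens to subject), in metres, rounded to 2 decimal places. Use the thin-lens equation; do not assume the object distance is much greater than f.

W: 246 cm = 2460 mm.
Magnification m = h/W = dᵢ/dₒ; combined with 1/f = 1/dₒ + 1/dᵢ this gives dₒ = f·(1 + W/h).
dₒ = 584 mm × (1 + 2460/40.2) = 584 × 62.1940 ≈ 36321.313 mm = 36.3213 m.

36.32 m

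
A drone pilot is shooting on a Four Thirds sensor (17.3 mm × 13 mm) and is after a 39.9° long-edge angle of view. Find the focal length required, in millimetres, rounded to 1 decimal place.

From α = 2·arctan(w/2f) we get f = w / (2·tan(α/2)).
With w = 17.3 mm and α/2 = 19.95°, tan(α/2) ≈ 0.36298, so f ≈ 17.3 / 0.72596 ≈ 23.8304 mm.

23.8 mm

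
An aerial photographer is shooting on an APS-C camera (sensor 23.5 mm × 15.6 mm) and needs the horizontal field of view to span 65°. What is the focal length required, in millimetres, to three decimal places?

From α = 2·arctan(w/2f) we get f = w / (2·tan(α/2)).
With w = 23.5 mm and α/2 = 32.5°, tan(α/2) ≈ 0.63707, so f ≈ 23.5 / 1.27414 ≈ 18.4438 mm.

18.444 mm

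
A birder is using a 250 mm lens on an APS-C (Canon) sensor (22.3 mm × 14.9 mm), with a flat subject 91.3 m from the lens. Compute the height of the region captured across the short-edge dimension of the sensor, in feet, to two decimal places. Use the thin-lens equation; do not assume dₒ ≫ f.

17.80 ft

dₒ: 91.3 m = 91300 mm.
Similar triangles through the lens centre give W/dₒ = h/dᵢ; with 1/f = 1/dₒ + 1/dᵢ this gives W = h·(dₒ − f)/f.
W = 14.9 mm × (91300 − 250) / 250 = 14.9 × 364.2000 ≈ 5426.580 mm = 5426.580/304.8 ft = 17.8037 ft.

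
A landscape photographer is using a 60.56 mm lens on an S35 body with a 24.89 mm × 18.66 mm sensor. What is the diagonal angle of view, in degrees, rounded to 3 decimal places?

28.809°

Sensor diagonal = √(24.89² + 18.66²) = √967.7077 ≈ 31.1080 mm.
Angle of view α = 2·arctan(d/2f) with d = 31.1080 mm and f = 60.56 mm.
d/2f = 0.25684; arctan(0.25684) ≈ 14.4043°, so α ≈ 28.8086°.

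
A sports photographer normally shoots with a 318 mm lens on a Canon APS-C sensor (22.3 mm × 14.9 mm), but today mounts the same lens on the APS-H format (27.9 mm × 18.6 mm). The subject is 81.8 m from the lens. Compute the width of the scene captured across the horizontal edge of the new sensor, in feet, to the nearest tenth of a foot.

The focal length stays 318 mm; the relevant sensor dimension is now w = 27.9 mm. Object distance dₒ = 81.8 m = 81800 mm.
Thin-lens field width W = w·(dₒ − f)/f = 27.9 × (81800 − 318)/318 ≈ 7148.892 mm = 7148.892/304.8 ft = 23.4544 ft.

23.5 ft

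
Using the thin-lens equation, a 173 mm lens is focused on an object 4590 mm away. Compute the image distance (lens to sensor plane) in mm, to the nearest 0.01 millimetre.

179.78 mm

1/dᵢ = 1/f − 1/dₒ = 1/173 − 1/4590 = 0.0055625 mm⁻¹.
dᵢ = 1/0.0055625 ≈ 179.7759 mm.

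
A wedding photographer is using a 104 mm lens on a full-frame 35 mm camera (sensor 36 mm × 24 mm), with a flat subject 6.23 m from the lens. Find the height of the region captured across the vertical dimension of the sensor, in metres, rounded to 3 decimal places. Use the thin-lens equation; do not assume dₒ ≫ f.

dₒ: 6.23 m = 6230 mm.
Similar triangles through the lens centre give W/dₒ = h/dᵢ; with 1/f = 1/dₒ + 1/dᵢ this gives W = h·(dₒ − f)/f.
W = 24 mm × (6230 − 104) / 104 = 24 × 58.9038 ≈ 1413.692 mm = 1.41369 m.

1.414 m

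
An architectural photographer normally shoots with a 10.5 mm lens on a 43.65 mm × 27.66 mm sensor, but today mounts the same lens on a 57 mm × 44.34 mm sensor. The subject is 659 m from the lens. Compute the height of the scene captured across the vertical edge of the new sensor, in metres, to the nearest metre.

The focal length stays 10.5 mm; the relevant sensor dimension is now h = 44.34 mm. Object distance dₒ = 659 m = 659000 mm.
Thin-lens field height W = h·(dₒ − f)/f = 44.34 × (659000 − 10.5)/10.5 ≈ 2782818.517 mm = 2782.82 m.

2783 m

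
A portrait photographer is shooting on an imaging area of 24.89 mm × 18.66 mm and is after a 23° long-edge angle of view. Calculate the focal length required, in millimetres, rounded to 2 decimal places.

61.17 mm

From α = 2·arctan(w/2f) we get f = w / (2·tan(α/2)).
With w = 24.89 mm and α/2 = 11.5°, tan(α/2) ≈ 0.20345, so f ≈ 24.89 / 0.40690 ≈ 61.1691 mm.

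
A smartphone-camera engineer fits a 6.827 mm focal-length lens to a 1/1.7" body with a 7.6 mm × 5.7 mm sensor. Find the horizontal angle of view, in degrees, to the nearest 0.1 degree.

Angle of view α = 2·arctan(w/2f) with w = 7.6 mm and f = 6.827 mm.
w/2f = 0.55661; arctan(0.55661) ≈ 29.1009°, so α ≈ 58.2018°.

58.2°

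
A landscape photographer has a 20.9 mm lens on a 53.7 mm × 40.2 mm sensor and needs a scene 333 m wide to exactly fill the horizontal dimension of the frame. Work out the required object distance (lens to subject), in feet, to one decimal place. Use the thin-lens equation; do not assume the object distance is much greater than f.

W: 333 m = 333000 mm.
Magnification m = w/W = dᵢ/dₒ; combined with 1/f = 1/dₒ + 1/dᵢ this gives dₒ = f·(1 + W/w).
dₒ = 20.9 mm × (1 + 333000/53.7) = 20.9 × 6202.1173 ≈ 129624.252 mm = 129624.252/304.8 ft = 425.276 ft.

425.3 ft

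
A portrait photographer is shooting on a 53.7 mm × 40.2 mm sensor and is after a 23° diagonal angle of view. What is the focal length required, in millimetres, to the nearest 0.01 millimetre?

Sensor diagonal = √(53.7² + 40.2²) = √4499.7300 ≈ 67.0800 mm.
From α = 2·arctan(d/2f) we get f = d / (2·tan(α/2)).
With d = 67.0800 mm and α/2 = 11.5°, tan(α/2) ≈ 0.20345, so f ≈ 67.0800 / 0.40690 ≈ 164.8544 mm.

164.85 mm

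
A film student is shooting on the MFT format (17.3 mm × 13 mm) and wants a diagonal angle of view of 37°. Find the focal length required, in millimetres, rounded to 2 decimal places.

Sensor diagonal = √(17.3² + 13²) = √468.2900 ≈ 21.6400 mm.
From α = 2·arctan(d/2f) we get f = d / (2·tan(α/2)).
With d = 21.6400 mm and α/2 = 18.5°, tan(α/2) ≈ 0.33460, so f ≈ 21.6400 / 0.66919 ≈ 32.3376 mm.

32.34 mm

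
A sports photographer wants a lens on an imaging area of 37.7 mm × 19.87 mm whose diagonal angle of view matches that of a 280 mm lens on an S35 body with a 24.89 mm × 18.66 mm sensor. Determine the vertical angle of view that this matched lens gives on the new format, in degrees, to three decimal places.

2.967°

Sensor diagonal = √(24.89² + 18.66²) = √967.7077 ≈ 31.1080 mm.
Sensor diagonal = √(37.7² + 19.87²) = √1816.1069 ≈ 42.6158 mm.
Equal diagonal AOV ⇒ f₂ = f₁ · 42.6158/31.1080 = 280 × 1.36993 ≈ 383.5806 mm.
Vertical AOV on the new format = 2·arctan(19.87 / (2 × 383.5806)) = 2·arctan(0.02590) ≈ 2.9673°.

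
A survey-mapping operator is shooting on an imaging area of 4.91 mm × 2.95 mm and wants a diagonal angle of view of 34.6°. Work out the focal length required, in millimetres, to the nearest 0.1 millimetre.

9.2 mm

Sensor diagonal = √(4.91² + 2.95²) = √32.8106 ≈ 5.7281 mm.
From α = 2·arctan(d/2f) we get f = d / (2·tan(α/2)).
With d = 5.7281 mm and α/2 = 17.3°, tan(α/2) ≈ 0.31147, so f ≈ 5.7281 / 0.62293 ≈ 9.1953 mm.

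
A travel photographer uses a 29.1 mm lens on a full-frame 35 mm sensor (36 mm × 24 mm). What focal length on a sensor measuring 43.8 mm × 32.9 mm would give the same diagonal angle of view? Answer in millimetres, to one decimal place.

Sensor diagonal = √(36² + 24²) = √1872.0000 ≈ 43.2666 mm.
Sensor diagonal = √(43.8² + 32.9²) = √3000.8500 ≈ 54.7800 mm.
Equal angle of view means equal diagonal/f ratio, so f₂ = f₁ · (diagonal₂/diagonal₁) = 29.1 × 54.7800/43.2666.
f₂ = 29.1 × 1.26610 ≈ 36.844 mm.

36.8 mm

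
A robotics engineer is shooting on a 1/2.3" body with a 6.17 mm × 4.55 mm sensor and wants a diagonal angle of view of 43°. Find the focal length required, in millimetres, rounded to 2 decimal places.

Sensor diagonal = √(6.17² + 4.55²) = √58.7714 ≈ 7.6663 mm.
From α = 2·arctan(d/2f) we get f = d / (2·tan(α/2)).
With d = 7.6663 mm and α/2 = 21.5°, tan(α/2) ≈ 0.39391, so f ≈ 7.6663 / 0.78782 ≈ 9.7310 mm.

9.73 mm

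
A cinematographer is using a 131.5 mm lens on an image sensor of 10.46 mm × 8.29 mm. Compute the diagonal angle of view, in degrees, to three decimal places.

5.810°

Sensor diagonal = √(10.46² + 8.29²) = √178.1357 ≈ 13.3467 mm.
Angle of view α = 2·arctan(d/2f) with d = 13.3467 mm and f = 131.5 mm.
d/2f = 0.05075; arctan(0.05075) ≈ 2.9052°, so α ≈ 5.8103°.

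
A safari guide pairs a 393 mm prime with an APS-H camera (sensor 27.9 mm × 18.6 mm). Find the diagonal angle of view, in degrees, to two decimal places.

4.89°

Sensor diagonal = √(27.9² + 18.6²) = √1124.3700 ≈ 33.5316 mm.
Angle of view α = 2·arctan(d/2f) with d = 33.5316 mm and f = 393 mm.
d/2f = 0.04266; arctan(0.04266) ≈ 2.4428°, so α ≈ 4.8856°.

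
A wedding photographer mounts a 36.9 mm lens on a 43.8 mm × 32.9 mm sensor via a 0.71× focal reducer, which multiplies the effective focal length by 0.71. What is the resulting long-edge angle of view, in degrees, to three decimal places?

Effective focal length f = 36.9 × 0.71 = 26.199 mm.
α = 2·arctan(43.8 / (2 × 26.199)) = 2·arctan(0.83591) ≈ 79.7852°.

79.785°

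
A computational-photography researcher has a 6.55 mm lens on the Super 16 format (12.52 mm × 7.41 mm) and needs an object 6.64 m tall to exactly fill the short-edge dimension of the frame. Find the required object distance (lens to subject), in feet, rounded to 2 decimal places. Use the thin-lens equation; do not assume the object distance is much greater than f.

W: 6.64 m = 6640 mm.
Magnification m = h/W = dᵢ/dₒ; combined with 1/f = 1/dₒ + 1/dᵢ this gives dₒ = f·(1 + W/h).
dₒ = 6.55 mm × (1 + 6640/7.41) = 6.55 × 897.0864 ≈ 5875.916 mm = 5875.916/304.8 ft = 19.2779 ft.

19.28 ft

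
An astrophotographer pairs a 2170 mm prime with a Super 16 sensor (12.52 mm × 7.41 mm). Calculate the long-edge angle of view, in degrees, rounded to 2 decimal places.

0.33°

Angle of view α = 2·arctan(w/2f) with w = 12.52 mm and f = 2170 mm.
w/2f = 0.00288; arctan(0.00288) ≈ 0.1653°, so α ≈ 0.3306°.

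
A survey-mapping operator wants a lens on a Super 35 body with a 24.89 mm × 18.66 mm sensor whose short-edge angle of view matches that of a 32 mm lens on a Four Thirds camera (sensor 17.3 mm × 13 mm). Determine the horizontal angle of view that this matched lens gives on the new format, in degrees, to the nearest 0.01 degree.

Equal short-edge AOV ⇒ f₂ = f₁ · 18.66/13 = 32 × 1.43538 ≈ 45.9323 mm.
Horizontal AOV on the new format = 2·arctan(24.89 / (2 × 45.9323)) = 2·arctan(0.27094) ≈ 30.3198°.

30.32°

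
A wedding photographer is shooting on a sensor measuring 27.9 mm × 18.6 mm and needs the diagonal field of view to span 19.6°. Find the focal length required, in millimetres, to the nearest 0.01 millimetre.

Sensor diagonal = √(27.9² + 18.6²) = √1124.3700 ≈ 33.5316 mm.
From α = 2·arctan(d/2f) we get f = d / (2·tan(α/2)).
With d = 33.5316 mm and α/2 = 9.8°, tan(α/2) ≈ 0.17273, so f ≈ 33.5316 / 0.34546 ≈ 97.0637 mm.

97.06 mm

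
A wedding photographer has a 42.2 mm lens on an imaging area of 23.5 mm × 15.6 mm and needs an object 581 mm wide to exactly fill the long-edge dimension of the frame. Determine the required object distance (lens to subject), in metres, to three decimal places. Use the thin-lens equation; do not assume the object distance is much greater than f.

Magnification m = w/W = dᵢ/dₒ; combined with 1/f = 1/dₒ + 1/dᵢ this gives dₒ = f·(1 + W/w).
dₒ = 42.2 mm × (1 + 581/23.5) = 42.2 × 25.7234 ≈ 1085.528 mm = 1.08553 m.

1.086 m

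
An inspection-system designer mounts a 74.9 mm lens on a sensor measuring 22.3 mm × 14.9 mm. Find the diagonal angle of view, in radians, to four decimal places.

Sensor diagonal = √(22.3² + 14.9²) = √719.3000 ≈ 26.8198 mm.
Angle of view α = 2·arctan(d/2f) with d = 26.8198 mm and f = 74.9 mm.
d/2f = 0.17904; arctan(0.17904) ≈ 0.1772 rad, so α ≈ 0.3543 rad.

0.3543 rad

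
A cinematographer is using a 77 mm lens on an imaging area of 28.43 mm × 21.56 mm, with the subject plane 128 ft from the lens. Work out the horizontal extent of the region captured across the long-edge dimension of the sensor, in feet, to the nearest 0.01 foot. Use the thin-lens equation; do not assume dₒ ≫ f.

47.17 ft

dₒ: 128 ft × 304.8 mm/ft = 39014.40 mm.
Similar triangles through the lens centre give W/dₒ = w/dᵢ; with 1/f = 1/dₒ + 1/dᵢ this gives W = w·(dₒ − f)/f.
W = 28.43 mm × (39014.4 − 77) / 77 = 28.43 × 505.6805 ≈ 14376.497 mm = 14376.497/304.8 ft = 47.167 ft.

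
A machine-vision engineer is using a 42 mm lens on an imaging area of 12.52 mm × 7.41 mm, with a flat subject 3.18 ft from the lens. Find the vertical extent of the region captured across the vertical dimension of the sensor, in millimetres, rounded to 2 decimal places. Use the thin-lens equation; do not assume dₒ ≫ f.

163.60 mm

dₒ: 3.18 ft × 304.8 mm/ft = 969.26 mm.
Similar triangles through the lens centre give W/dₒ = h/dᵢ; with 1/f = 1/dₒ + 1/dᵢ this gives W = h·(dₒ − f)/f.
W = 7.41 mm × (969.264 − 42) / 42 = 7.41 × 22.0777 ≈ 163.596 mm.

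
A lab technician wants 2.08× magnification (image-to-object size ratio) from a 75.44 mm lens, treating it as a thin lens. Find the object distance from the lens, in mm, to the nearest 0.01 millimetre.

111.71 mm

With m = dᵢ/dₒ and 1/f = 1/dₒ + 1/dᵢ, substituting dᵢ = m·dₒ gives 1/f = (1 + 1/m)/dₒ, hence dₒ = f·(1 + 1/m).
dₒ = 75.44 × (1 + 1/2.08) = 75.44 × 1.48077 ≈ 111.709 mm.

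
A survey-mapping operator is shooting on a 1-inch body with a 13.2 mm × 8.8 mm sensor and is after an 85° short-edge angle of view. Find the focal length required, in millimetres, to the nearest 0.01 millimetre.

4.80 mm

From α = 2·arctan(h/2f) we get f = h / (2·tan(α/2)).
With h = 8.8 mm and α/2 = 42.5°, tan(α/2) ≈ 0.91633, so f ≈ 8.8 / 1.83266 ≈ 4.8018 mm.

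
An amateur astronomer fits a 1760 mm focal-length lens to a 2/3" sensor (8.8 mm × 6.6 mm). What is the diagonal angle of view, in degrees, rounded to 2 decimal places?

Sensor diagonal = √(8.8² + 6.6²) = √121.0000 ≈ 11.0000 mm.
Angle of view α = 2·arctan(d/2f) with d = 11.0000 mm and f = 1760 mm.
d/2f = 0.00313; arctan(0.00313) ≈ 0.1790°, so α ≈ 0.3581°.

0.36°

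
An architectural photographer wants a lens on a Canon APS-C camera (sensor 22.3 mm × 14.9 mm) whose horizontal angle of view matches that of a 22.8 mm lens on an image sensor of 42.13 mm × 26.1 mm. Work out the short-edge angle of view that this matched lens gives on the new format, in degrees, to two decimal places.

63.38°

Equal horizontal AOV ⇒ f₂ = f₁ · 22.3/42.13 = 22.8 × 0.52931 ≈ 12.0684 mm.
Short-edge AOV on the new format = 2·arctan(14.9 / (2 × 12.0684)) = 2·arctan(0.61732) ≈ 63.3755°.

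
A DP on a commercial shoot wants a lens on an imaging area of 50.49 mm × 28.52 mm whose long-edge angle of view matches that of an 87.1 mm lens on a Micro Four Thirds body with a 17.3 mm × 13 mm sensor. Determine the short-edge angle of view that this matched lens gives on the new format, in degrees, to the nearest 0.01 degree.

Equal long-edge AOV ⇒ f₂ = f₁ · 50.49/17.3 = 87.1 × 2.91850 ≈ 254.2011 mm.
Short-edge AOV on the new format = 2·arctan(28.52 / (2 × 254.2011)) = 2·arctan(0.05610) ≈ 6.4215°.

6.42°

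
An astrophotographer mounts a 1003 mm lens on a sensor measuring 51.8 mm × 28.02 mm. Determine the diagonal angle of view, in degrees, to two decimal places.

3.36°

Sensor diagonal = √(51.8² + 28.02²) = √3468.3604 ≈ 58.8928 mm.
Angle of view α = 2·arctan(d/2f) with d = 58.8928 mm and f = 1003 mm.
d/2f = 0.02936; arctan(0.02936) ≈ 1.6816°, so α ≈ 3.3632°.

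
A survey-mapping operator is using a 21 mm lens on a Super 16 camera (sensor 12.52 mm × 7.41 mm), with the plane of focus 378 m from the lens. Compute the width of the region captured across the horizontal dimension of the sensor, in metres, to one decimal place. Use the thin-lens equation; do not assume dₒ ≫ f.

225.3 m

dₒ: 378 m = 378000 mm.
Similar triangles through the lens centre give W/dₒ = w/dᵢ; with 1/f = 1/dₒ + 1/dᵢ this gives W = w·(dₒ − f)/f.
W = 12.52 mm × (378000 − 21) / 21 = 12.52 × 17999.0000 ≈ 225347.480 mm = 225.347 m.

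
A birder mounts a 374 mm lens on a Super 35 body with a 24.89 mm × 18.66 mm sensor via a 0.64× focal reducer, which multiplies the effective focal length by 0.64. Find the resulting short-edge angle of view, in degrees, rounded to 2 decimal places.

Effective focal length f = 374 × 0.64 = 239.36 mm.
α = 2·arctan(18.66 / (2 × 239.36)) = 2·arctan(0.03898) ≈ 4.4644°.

4.46°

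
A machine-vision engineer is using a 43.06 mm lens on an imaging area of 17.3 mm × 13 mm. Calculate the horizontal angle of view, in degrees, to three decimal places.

22.717°

Angle of view α = 2·arctan(w/2f) with w = 17.3 mm and f = 43.06 mm.
w/2f = 0.20088; arctan(0.20088) ≈ 11.3585°, so α ≈ 22.7171°.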